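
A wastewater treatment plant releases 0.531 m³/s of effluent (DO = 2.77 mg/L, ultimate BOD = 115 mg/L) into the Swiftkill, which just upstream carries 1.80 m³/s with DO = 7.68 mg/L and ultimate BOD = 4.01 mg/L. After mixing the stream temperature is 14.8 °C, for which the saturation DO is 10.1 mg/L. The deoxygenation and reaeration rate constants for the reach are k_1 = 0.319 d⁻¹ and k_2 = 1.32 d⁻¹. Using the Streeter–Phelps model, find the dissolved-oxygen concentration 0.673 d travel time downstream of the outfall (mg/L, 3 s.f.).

DO ≈ 4.95 mg/L

Mixed DO = (1.80×7.68 + 0.531×2.77)/(1.80+0.531) = 15.29/2.331 = 6.562 mg/L.
Mixed L₀ = (1.80×4.01 + 0.531×115)/(2.331) = 68.28/2.331 = 29.29 mg/L.
Initial deficit D₀ = C_s − DO₀ = 10.1 − 6.562 = 3.538 mg/L.
D(0.673) = [0.319×29.29/(1.32−0.319)](e^(−0.319×0.673) − e^(−1.32×0.673)) + 3.538 e^(−1.32×0.673)
= 9.335 × (0.8068 − 0.4113) + 3.538 × 0.4113 = 5.147 mg/L.
DO = 10.1 − 5.147 = 4.953 mg/L.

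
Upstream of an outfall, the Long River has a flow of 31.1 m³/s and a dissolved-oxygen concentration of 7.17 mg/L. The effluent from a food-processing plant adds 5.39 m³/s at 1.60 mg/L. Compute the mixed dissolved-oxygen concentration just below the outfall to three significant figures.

6.35 mg/L

Flow-weighted mixing: C = (Q_r C_r + Q_w C_w)/(Q_r + Q_w)
= (31.1×7.17 + 5.39×1.60)/(31.1 + 5.39) = 231.6/36.49 = 6.347 mg/L.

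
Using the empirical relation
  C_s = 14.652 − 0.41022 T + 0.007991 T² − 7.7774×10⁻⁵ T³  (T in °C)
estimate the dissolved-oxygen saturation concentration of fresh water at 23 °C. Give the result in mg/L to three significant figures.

C_s = 14.652 − 0.41022×23 + 0.007991×23² − 7.7774×10⁻⁵×23³ = 8.498 mg/L.

C_s ≈ 8.50 mg/L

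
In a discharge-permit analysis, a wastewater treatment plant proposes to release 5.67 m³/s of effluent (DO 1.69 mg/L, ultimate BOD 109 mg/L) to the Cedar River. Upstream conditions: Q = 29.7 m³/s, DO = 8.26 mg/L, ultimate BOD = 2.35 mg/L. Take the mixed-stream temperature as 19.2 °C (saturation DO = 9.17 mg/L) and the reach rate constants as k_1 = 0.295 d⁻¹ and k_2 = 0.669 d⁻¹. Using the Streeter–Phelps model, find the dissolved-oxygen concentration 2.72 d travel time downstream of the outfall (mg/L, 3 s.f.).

DO ≈ 4.46 mg/L

Mixed DO = (29.7×8.26 + 5.67×1.69)/(29.7+5.67) = 254.9/35.37 = 7.207 mg/L.
Mixed L₀ = (29.7×2.35 + 5.67×109)/(35.37) = 687.8/35.37 = 19.45 mg/L.
Initial deficit D₀ = C_s − DO₀ = 9.17 − 7.207 = 1.963 mg/L.
D(2.72) = [0.295×19.45/(0.669−0.295)](e^(−0.295×2.72) − e^(−0.669×2.72)) + 1.963 e^(−0.669×2.72)
= 15.34 × (0.4483 − 0.1621) + 1.963 × 0.1621 = 4.708 mg/L.
DO = 9.17 − 4.708 = 4.462 mg/L.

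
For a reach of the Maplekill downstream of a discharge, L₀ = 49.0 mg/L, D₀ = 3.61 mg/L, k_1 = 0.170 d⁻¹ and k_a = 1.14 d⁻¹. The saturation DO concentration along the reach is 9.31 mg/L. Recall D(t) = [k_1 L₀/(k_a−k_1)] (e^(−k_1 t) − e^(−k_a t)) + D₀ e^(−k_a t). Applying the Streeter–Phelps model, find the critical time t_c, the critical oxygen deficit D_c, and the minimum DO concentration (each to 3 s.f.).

t_c ≈ 1.40 d; D_c ≈ 5.76 mg/L; min DO ≈ 3.55 mg/L

t_c = [1/(k_a−k_1)] ln[(k_a/k_1)(1 − D₀(k_a−k_1)/(k_1 L₀))]
= [1/(1.14−0.170)] ln[(1.14/0.170)(1 − 3.61×0.9700/(0.170×49.0))]
= (1/0.9700) ln[6.706 × 0.5796] = 1.031 × ln(3.887) = 1.031 × 1.358 = 1.400 d.
D_c = (k_1/k_a) L₀ e^(−k_1 t_c) = (0.170/1.14) × 49.0 × e^(−0.170×1.400) = 0.1491 × 49.0 × 0.7883 = 5.760 mg/L.
Minimum DO = C_s − D_c = 9.31 − 5.760 = 3.550 mg/L.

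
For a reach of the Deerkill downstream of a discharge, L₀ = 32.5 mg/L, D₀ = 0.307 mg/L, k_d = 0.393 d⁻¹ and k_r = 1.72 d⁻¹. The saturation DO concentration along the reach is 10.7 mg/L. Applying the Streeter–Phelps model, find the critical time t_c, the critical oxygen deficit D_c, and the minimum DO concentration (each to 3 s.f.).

At the critical point dD/dt = 0, so k_d L₀ e^(−k_d t) = k_r D. Substituting D(t) from the Streeter–Phelps equation and solving for t gives
t_c = ln[(k_r/k_d)(1 − D₀(k_r−k_d)/(k_d L₀))] / (k_r−k_d).
Here k_r−k_d = 1.327 d⁻¹ and 1 − D₀(k_r−k_d)/(k_d L₀) = 1 − 0.307×1.327/(0.393×32.5) = 0.9681, so
t_c = ln(4.377 × 0.9681) / 1.327 = 1.444 / 1.327 = 1.088 d.
D_c = (k_d/k_r) L₀ e^(−k_d t_c) = (0.393/1.72) × 32.5 × e^(−0.393×1.088) = 0.2285 × 32.5 × 0.6521 = 4.842 mg/L.
Minimum DO = C_s − D_c = 10.7 − 4.842 = 5.858 mg/L.

t_c ≈ 1.09 d; D_c ≈ 4.84 mg/L; min DO ≈ 5.86 mg/L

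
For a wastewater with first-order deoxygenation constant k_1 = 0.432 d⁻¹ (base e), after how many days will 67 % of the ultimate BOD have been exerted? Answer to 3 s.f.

t ≈ 2.57 d

y/L₀ = 1 − e^(−k_1 t) = 0.67 ⇒ e^(−k_1 t) = 0.330
t = −ln(0.330) / 0.432 = 1.109 / 0.432 = 2.566 d.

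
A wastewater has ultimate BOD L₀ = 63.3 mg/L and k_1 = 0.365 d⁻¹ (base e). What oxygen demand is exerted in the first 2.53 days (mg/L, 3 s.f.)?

y ≈ 38.2 mg/L

y_t = L₀(1 − e^(−k_1 t)) = 63.3 × (1 − e^(−0.365×2.53))
= 63.3 × (1 − 0.3971) = 63.3 × 0.6029 = 38.16 mg/L.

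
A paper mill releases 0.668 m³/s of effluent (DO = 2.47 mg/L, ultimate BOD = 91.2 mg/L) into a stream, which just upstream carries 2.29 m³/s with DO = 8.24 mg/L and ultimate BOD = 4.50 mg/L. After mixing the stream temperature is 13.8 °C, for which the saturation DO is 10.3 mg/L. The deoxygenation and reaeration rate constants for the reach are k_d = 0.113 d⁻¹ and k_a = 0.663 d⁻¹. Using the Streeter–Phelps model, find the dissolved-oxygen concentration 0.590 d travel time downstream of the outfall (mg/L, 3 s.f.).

DO ≈ 6.74 mg/L

Mixed DO = (2.29×8.24 + 0.668×2.47)/(2.29+0.668) = 20.52/2.958 = 6.937 mg/L.
Mixed L₀ = (2.29×4.50 + 0.668×91.2)/(2.958) = 71.23/2.958 = 24.08 mg/L.
Initial deficit D₀ = C_s − DO₀ = 10.3 − 6.937 = 3.363 mg/L.
D(0.590) = [0.113×24.08/(0.663−0.113)](e^(−0.113×0.590) − e^(−0.663×0.590)) + 3.363 e^(−0.663×0.590)
= 4.947 × (0.9355 − 0.6763) + 3.363 × 0.6763 = 3.557 mg/L.
DO = 10.3 − 3.557 = 6.743 mg/L.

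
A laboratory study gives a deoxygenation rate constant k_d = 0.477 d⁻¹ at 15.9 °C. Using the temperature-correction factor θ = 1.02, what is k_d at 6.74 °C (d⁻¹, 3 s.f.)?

k_d(T₂) = k_d(T₁) · θ^(T₂−T₁) = 0.477 × 1.02^(6.74−15.9)
= 0.477 × 1.02^-9.16 = 0.477 × 0.8341 = 0.3979 d⁻¹.

k_d ≈ 0.398 d⁻¹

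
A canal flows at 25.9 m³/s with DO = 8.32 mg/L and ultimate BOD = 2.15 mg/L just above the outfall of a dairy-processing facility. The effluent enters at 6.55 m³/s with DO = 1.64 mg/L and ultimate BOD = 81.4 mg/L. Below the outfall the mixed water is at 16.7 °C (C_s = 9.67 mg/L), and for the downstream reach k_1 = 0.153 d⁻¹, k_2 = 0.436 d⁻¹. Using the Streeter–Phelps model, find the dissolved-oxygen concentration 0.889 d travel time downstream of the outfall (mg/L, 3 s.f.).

Mixed DO = (25.9×8.32 + 6.55×1.64)/(25.9+6.55) = 226.2/32.45 = 6.972 mg/L.
Mixed L₀ = (25.9×2.15 + 6.55×81.4)/(32.45) = 588.9/32.45 = 18.15 mg/L.
Initial deficit D₀ = C_s − DO₀ = 9.67 − 6.972 = 2.698 mg/L.
D(0.889) = [0.153×18.15/(0.436−0.153)](e^(−0.153×0.889) − e^(−0.436×0.889)) + 2.698 e^(−0.436×0.889)
= 9.811 × (0.8728 − 0.6787) + 2.698 × 0.6787 = 3.736 mg/L.
DO = 9.67 − 3.736 = 5.934 mg/L.

DO ≈ 5.93 mg/L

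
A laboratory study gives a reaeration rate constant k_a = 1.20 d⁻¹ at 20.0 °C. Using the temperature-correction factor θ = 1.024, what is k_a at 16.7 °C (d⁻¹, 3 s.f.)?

k_a ≈ 1.11 d⁻¹

k_a(T₂) = k_a(T₁) · θ^(T₂−T₁) = 1.20 × 1.024^(16.7−20.0)
= 1.20 × 1.024^-3.30 = 1.20 × 0.9247 = 1.110 d⁻¹.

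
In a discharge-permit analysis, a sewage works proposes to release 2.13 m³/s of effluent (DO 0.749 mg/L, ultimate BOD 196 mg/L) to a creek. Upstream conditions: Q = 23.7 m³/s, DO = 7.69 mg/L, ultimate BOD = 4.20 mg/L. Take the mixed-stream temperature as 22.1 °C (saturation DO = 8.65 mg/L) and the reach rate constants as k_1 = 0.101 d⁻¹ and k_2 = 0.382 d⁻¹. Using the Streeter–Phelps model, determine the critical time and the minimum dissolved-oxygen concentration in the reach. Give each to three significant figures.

Mixed DO = (23.7×7.69 + 2.13×0.749)/(23.7+2.13) = 183.8/25.83 = 7.118 mg/L.
Mixed L₀ = (23.7×4.20 + 2.13×196)/(25.83) = 517.0/25.83 = 20.02 mg/L.
Initial deficit D₀ = C_s − DO₀ = 8.65 − 7.118 = 1.532 mg/L.
t_c = (1/0.2810) ln[(0.382/0.101)(1 − 1.532×0.2810/(0.101×20.02))] = 3.559 × ln(2.977) = 3.882 d.
D_c = (0.101/0.382) × 20.02 × e^(−0.101×3.882) = 0.2644 × 20.02 × 0.6757 = 3.576 mg/L.
Minimum DO = 8.65 − 3.576 = 5.074 mg/L.

t_c ≈ 3.88 d; minimum DO ≈ 5.07 mg/L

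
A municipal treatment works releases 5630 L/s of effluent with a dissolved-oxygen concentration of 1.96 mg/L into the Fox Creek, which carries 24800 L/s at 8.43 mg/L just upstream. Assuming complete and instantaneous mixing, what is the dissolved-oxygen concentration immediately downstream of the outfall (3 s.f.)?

Flow-weighted mixing: C = (Q_r C_r + Q_w C_w)/(Q_r + Q_w)
= (24800×8.43 + 5630×1.96)/(24800 + 5630) = 220100/30430 = 7.233 mg/L.

7.23 mg/L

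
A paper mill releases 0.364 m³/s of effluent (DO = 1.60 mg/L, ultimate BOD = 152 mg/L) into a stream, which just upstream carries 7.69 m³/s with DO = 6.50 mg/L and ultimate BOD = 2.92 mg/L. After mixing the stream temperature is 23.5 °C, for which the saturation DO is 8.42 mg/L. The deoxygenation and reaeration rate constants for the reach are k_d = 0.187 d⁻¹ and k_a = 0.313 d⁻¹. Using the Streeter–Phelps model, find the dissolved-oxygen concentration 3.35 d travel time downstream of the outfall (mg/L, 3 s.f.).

DO ≈ 5.03 mg/L

Mixed DO = (7.69×6.50 + 0.364×1.60)/(7.69+0.364) = 50.57/8.054 = 6.279 mg/L.
Mixed L₀ = (7.69×2.92 + 0.364×152)/(8.054) = 77.78/8.054 = 9.658 mg/L.
Initial deficit D₀ = C_s − DO₀ = 8.42 − 6.279 = 2.141 mg/L.
D(3.35) = [0.187×9.658/(0.313−0.187)](e^(−0.187×3.35) − e^(−0.313×3.35)) + 2.141 e^(−0.313×3.35)
= 14.33 × (0.5345 − 0.3504) + 2.141 × 0.3504 = 3.388 mg/L.
DO = 8.42 − 3.388 = 5.032 mg/L.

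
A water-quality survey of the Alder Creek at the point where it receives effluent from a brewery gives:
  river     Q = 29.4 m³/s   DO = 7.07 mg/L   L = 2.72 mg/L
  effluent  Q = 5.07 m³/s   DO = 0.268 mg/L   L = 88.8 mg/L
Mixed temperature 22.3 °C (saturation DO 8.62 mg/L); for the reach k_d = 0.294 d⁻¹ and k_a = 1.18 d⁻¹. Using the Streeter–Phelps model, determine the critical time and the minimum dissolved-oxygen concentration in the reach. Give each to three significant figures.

t_c ≈ 0.787 d; minimum DO ≈ 5.58 mg/L

Mixed DO = (29.4×7.07 + 5.07×0.268)/(29.4+5.07) = 209.2/34.47 = 6.070 mg/L.
Mixed L₀ = (29.4×2.72 + 5.07×88.8)/(34.47) = 530.2/34.47 = 15.38 mg/L.
Initial deficit D₀ = C_s − DO₀ = 8.62 − 6.070 = 2.550 mg/L.
t_c = (1/0.8860) ln[(1.18/0.294)(1 − 2.550×0.8860/(0.294×15.38))] = 1.129 × ln(2.008) = 0.7868 d.
D_c = (0.294/1.18) × 15.38 × e^(−0.294×0.7868) = 0.2492 × 15.38 × 0.7935 = 3.041 mg/L.
Minimum DO = 8.62 − 3.041 = 5.579 mg/L.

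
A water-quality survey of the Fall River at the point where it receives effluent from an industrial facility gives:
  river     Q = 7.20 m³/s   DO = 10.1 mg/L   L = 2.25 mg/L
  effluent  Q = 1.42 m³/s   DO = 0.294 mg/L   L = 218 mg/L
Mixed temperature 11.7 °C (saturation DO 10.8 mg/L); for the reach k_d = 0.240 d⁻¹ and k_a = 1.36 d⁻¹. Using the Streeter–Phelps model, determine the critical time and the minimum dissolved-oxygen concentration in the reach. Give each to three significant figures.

Mixed DO = (7.20×10.1 + 1.42×0.294)/(7.20+1.42) = 73.14/8.620 = 8.485 mg/L.
Mixed L₀ = (7.20×2.25 + 1.42×218)/(8.620) = 325.8/8.620 = 37.79 mg/L.
Initial deficit D₀ = C_s − DO₀ = 10.8 − 8.485 = 2.315 mg/L.
t_c = (1/1.120) ln[(1.36/0.240)(1 − 2.315×1.120/(0.240×37.79))] = 0.8929 × ln(4.046) = 1.248 d.
D_c = (0.240/1.36) × 37.79 × e^(−0.240×1.248) = 0.1765 × 37.79 × 0.7412 = 4.943 mg/L.
Minimum DO = 10.8 − 4.943 = 5.857 mg/L.

t_c ≈ 1.25 d; minimum DO ≈ 5.86 mg/L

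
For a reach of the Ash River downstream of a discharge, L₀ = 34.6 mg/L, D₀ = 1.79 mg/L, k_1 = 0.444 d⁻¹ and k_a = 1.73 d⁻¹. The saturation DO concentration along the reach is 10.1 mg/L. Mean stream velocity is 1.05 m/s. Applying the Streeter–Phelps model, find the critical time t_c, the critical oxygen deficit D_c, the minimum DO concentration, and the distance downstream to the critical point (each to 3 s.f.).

t_c ≈ 0.931 d; D_c ≈ 5.87 mg/L; min DO ≈ 4.23 mg/L; x_c ≈ 84.5 km

t_c = [1/(k_a−k_1)] ln[(k_a/k_1)(1 − D₀(k_a−k_1)/(k_1 L₀))]
= [1/(1.73−0.444)] ln[(1.73/0.444)(1 − 1.79×1.286/(0.444×34.6))]
= (1/1.286) ln[3.896 × 0.8502] = 0.7776 × ln(3.313) = 0.7776 × 1.198 = 0.9314 d.
D_c = (k_1/k_a) L₀ e^(−k_1 t_c) = (0.444/1.73) × 34.6 × e^(−0.444×0.9314) = 0.2566 × 34.6 × 0.6613 = 5.873 mg/L.
Minimum DO = C_s − D_c = 10.1 − 5.873 = 4.227 mg/L.
x_c = v t_c = 1.05 m/s × 0.9314 d × 86400 s/d = 84490 m ≈ 84.5 km.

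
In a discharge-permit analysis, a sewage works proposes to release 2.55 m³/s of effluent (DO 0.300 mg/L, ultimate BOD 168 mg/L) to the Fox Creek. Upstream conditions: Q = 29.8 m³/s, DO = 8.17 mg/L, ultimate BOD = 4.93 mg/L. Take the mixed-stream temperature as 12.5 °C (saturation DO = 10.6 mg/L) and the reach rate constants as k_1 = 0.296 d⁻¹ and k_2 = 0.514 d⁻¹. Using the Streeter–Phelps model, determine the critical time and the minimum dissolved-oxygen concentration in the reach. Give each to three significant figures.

Mixed DO = (29.8×8.17 + 2.55×0.300)/(29.8+2.55) = 244.2/32.35 = 7.550 mg/L.
Mixed L₀ = (29.8×4.93 + 2.55×168)/(32.35) = 575.3/32.35 = 17.78 mg/L.
Initial deficit D₀ = C_s − DO₀ = 10.6 − 7.550 = 3.050 mg/L.
t_c = (1/0.2180) ln[(0.514/0.296)(1 − 3.050×0.2180/(0.296×17.78))] = 4.587 × ln(1.517) = 1.912 d.
D_c = (0.296/0.514) × 17.78 × e^(−0.296×1.912) = 0.5759 × 17.78 × 0.5678 = 5.815 mg/L.
Minimum DO = 10.6 − 5.815 = 4.785 mg/L.

t_c ≈ 1.91 d; minimum DO ≈ 4.78 mg/L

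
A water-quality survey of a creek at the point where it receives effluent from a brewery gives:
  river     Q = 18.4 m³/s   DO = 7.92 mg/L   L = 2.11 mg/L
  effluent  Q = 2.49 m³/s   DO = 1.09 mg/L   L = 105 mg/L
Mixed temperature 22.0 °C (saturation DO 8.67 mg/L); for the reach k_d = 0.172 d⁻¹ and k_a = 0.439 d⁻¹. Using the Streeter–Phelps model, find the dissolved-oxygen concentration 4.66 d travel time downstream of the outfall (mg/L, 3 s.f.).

Mixed DO = (18.4×7.92 + 2.49×1.09)/(18.4+2.49) = 148.4/20.89 = 7.106 mg/L.
Mixed L₀ = (18.4×2.11 + 2.49×105)/(20.89) = 300.3/20.89 = 14.37 mg/L.
Initial deficit D₀ = C_s − DO₀ = 8.67 − 7.106 = 1.564 mg/L.
D(4.66) = [0.172×14.37/(0.439−0.172)](e^(−0.172×4.66) − e^(−0.439×4.66)) + 1.564 e^(−0.439×4.66)
= 9.260 × (0.4486 − 0.1293) + 1.564 × 0.1293 = 3.159 mg/L.
DO = 8.67 − 3.159 = 5.511 mg/L.

DO ≈ 5.51 mg/L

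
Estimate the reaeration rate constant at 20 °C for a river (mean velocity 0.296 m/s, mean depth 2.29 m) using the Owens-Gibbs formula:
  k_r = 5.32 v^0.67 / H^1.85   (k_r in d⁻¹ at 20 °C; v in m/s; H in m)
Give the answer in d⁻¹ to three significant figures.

k_r = 5.32 × 0.296^0.67 / 2.29^1.85 = 5.32 × 0.4423 / 4.631 = 0.5081 d⁻¹.

k_r ≈ 0.508 d⁻¹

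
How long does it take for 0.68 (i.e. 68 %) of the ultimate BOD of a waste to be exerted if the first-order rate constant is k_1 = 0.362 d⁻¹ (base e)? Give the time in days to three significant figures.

t ≈ 3.15 d

y/L₀ = 1 − e^(−k_1 t) = 0.68 ⇒ e^(−k_1 t) = 0.320
t = −ln(0.320) / 0.362 = 1.139 / 0.362 = 3.148 d.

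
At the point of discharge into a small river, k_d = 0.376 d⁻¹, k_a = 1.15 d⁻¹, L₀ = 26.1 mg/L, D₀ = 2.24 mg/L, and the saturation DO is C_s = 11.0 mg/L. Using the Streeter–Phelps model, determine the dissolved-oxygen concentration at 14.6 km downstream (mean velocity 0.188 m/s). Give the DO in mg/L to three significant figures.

Travel time t = x/v = 14.6 km / (0.188 m/s) = 14600 m / 0.188 m/s = 77660 s = 0.8988 d.
k_d L₀/(k_a−k_d) = 0.376×26.1/(1.15−0.376) = 9.814/0.7740 = 12.68 mg/L.
e^(−k_d t) = e^(−0.376×0.8988) = 0.7132; e^(−k_a t) = e^(−1.15×0.8988) = 0.3557.
D = 12.68 × (0.7132 − 0.3557) + 2.24 × 0.3557 = 4.533 + 0.7968 = 5.330 mg/L.
DO = C_s − D = 11.0 − 5.330 = 5.670 mg/L.

DO ≈ 5.67 mg/L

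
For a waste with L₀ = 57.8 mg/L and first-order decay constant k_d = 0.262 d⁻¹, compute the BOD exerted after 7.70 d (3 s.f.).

y ≈ 50.1 mg/L

y_t = L₀(1 − e^(−k_d t)) = 57.8 × (1 − e^(−0.262×7.70))
= 57.8 × (1 − 0.1330) = 57.8 × 0.8670 = 50.11 mg/L.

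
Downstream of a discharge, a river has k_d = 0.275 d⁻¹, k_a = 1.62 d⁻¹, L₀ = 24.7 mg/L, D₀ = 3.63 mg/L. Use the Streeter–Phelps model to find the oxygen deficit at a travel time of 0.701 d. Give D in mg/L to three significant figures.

k_d L₀/(k_a−k_d) = 0.275×24.7/(1.62−0.275) = 6.793/1.345 = 5.050 mg/L.
e^(−k_d t) = e^(−0.275×0.7010) = 0.8247; e^(−k_a t) = e^(−1.62×0.7010) = 0.3212.
D = 5.050 × (0.8247 − 0.3212) + 3.63 × 0.3212 = 2.542 + 1.166 = 3.709 mg/L.

D ≈ 3.71 mg/L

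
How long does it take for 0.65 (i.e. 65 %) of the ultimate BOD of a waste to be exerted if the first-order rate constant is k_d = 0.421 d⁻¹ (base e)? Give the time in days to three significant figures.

y/L₀ = 1 − e^(−k_d t) = 0.65 ⇒ e^(−k_d t) = 0.350
t = −ln(0.350) / 0.421 = 1.050 / 0.421 = 2.494 d.

t ≈ 2.49 d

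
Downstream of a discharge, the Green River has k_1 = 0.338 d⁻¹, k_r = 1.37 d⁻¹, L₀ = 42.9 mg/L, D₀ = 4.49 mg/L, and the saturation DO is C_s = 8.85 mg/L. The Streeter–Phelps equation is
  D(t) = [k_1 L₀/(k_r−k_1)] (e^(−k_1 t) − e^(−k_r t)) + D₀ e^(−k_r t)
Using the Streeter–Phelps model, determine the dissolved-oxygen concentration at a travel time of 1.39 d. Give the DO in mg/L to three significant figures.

k_1 L₀/(k_r−k_1) = 0.338×42.9/(1.37−0.338) = 14.50/1.032 = 14.05 mg/L.
e^(−k_1 t) = e^(−0.338×1.390) = 0.6251; e^(−k_r t) = e^(−1.37×1.390) = 0.1489.
D = 14.05 × (0.6251 − 0.1489) + 4.49 × 0.1489 = 6.691 + 0.6687 = 7.359 mg/L.
DO = C_s − D = 8.85 − 7.359 = 1.491 mg/L.

DO ≈ 1.49 mg/L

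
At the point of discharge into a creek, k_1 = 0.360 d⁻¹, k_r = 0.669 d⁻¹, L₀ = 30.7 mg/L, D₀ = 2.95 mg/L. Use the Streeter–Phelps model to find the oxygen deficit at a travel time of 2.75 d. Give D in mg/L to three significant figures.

k_1 L₀/(k_r−k_1) = 0.360×30.7/(0.669−0.360) = 11.05/0.3090 = 35.77 mg/L.
e^(−k_1 t) = e^(−0.360×2.750) = 0.3716; e^(−k_r t) = e^(−0.669×2.750) = 0.1589.
D = 35.77 × (0.3716 − 0.1589) + 2.95 × 0.1589 = 7.608 + 0.4686 = 8.077 mg/L.

D ≈ 8.08 mg/L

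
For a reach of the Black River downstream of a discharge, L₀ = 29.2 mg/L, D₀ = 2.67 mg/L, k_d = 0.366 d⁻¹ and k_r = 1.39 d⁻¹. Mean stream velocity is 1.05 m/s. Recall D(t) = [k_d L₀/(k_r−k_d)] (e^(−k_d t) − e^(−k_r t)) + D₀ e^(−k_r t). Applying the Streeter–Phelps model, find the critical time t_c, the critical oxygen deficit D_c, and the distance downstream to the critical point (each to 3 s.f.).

t_c = [1/(k_r−k_d)] ln[(k_r/k_d)(1 − D₀(k_r−k_d)/(k_d L₀))]
= [1/(1.39−0.366)] ln[(1.39/0.366)(1 − 2.67×1.024/(0.366×29.2))]
= (1/1.024) ln[3.798 × 0.7442] = 0.9766 × ln(2.826) = 0.9766 × 1.039 = 1.015 d.
L(t_c) = L₀ e^(−k_d t_c) = 29.2 × 0.6898 = 20.14 mg/L, and at the critical point k_r D_c = k_d L, so D_c = (0.366/1.39) × 20.14 = 5.304 mg/L.
x_c = v t_c = 1.05 m/s × 1.015 d × 86400 s/d = 92040 m ≈ 92.0 km.

t_c ≈ 1.01 d; D_c ≈ 5.30 mg/L; x_c ≈ 92.0 km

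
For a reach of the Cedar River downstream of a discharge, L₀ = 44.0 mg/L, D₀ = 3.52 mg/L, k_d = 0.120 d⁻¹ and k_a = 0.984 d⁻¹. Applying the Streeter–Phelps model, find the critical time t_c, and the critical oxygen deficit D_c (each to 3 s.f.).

t_c ≈ 1.44 d; D_c ≈ 4.51 mg/L

With k_a/k_d = 8.200 and 1 − D₀(k_a−k_d)/(k_d L₀) = 0.4240,
t_c = ln(8.200 × 0.4240) / (0.984 − 0.120) = ln(3.477) / 0.8640 = 1.246/0.8640 = 1.442 d.
D_c = (k_d/k_a) L₀ e^(−k_d t_c) = (0.120/0.984) × 44.0 × e^(−0.120×1.442) = 0.1220 × 44.0 × 0.8411 = 4.513 mg/L.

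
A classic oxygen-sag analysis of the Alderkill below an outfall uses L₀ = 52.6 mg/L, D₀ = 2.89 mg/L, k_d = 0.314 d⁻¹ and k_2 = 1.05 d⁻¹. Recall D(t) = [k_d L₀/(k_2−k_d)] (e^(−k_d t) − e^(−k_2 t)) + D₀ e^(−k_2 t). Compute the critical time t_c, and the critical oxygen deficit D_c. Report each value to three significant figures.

t_c ≈ 1.45 d; D_c ≈ 9.97 mg/L

At the critical point dD/dt = 0, so k_d L₀ e^(−k_d t) = k_2 D. Substituting D(t) from the Streeter–Phelps equation and solving for t gives
t_c = ln[(k_2/k_d)(1 − D₀(k_2−k_d)/(k_d L₀))] / (k_2−k_d).
Here k_2−k_d = 0.7360 d⁻¹ and 1 − D₀(k_2−k_d)/(k_d L₀) = 1 − 2.89×0.7360/(0.314×52.6) = 0.8712, so
t_c = ln(3.344 × 0.8712) / 0.7360 = 1.069 / 0.7360 = 1.453 d.
L(t_c) = L₀ e^(−k_d t_c) = 52.6 × 0.6337 = 33.33 mg/L, and at the critical point k_2 D_c = k_d L, so D_c = (0.314/1.05) × 33.33 = 9.968 mg/L.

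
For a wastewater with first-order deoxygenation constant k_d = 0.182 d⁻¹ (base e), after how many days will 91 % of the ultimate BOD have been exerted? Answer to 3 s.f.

t ≈ 13.2 d

y/L₀ = 1 − e^(−k_d t) = 0.91 ⇒ e^(−k_d t) = 0.0900
t = −ln(0.0900) / 0.182 = 2.408 / 0.182 = 13.23 d.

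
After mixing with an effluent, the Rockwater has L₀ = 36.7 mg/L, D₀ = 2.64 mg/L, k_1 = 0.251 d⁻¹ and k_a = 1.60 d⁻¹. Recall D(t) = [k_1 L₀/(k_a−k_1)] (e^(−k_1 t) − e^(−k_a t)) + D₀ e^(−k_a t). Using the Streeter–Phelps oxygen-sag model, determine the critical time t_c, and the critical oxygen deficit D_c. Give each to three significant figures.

With k_a/k_1 = 6.375 and 1 − D₀(k_a−k_1)/(k_1 L₀) = 0.6134,
t_c = ln(6.375 × 0.6134) / (1.60 − 0.251) = ln(3.910) / 1.349 = 1.364/1.349 = 1.011 d.
D_c = (k_1/k_a) L₀ e^(−k_1 t_c) = (0.251/1.60) × 36.7 × e^(−0.251×1.011) = 0.1569 × 36.7 × 0.7759 = 4.467 mg/L.

t_c ≈ 1.01 d; D_c ≈ 4.47 mg/L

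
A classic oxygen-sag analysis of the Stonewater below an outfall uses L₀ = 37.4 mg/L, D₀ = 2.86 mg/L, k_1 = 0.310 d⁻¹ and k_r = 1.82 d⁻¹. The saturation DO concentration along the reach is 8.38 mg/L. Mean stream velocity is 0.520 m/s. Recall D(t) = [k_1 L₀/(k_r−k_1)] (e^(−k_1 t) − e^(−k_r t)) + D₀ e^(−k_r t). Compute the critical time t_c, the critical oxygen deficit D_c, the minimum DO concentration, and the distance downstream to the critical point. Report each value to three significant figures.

t_c ≈ 0.864 d; D_c ≈ 4.87 mg/L; min DO ≈ 3.51 mg/L; x_c ≈ 38.8 km

At the critical point dD/dt = 0, so k_1 L₀ e^(−k_1 t) = k_r D. Substituting D(t) from the Streeter–Phelps equation and solving for t gives
t_c = ln[(k_r/k_1)(1 − D₀(k_r−k_1)/(k_1 L₀))] / (k_r−k_1).
Here k_r−k_1 = 1.510 d⁻¹ and 1 − D₀(k_r−k_1)/(k_1 L₀) = 1 − 2.86×1.510/(0.310×37.4) = 0.6275, so
t_c = ln(5.871 × 0.6275) / 1.510 = 1.304 / 1.510 = 0.8636 d.
D_c = (k_1/k_r) L₀ e^(−k_1 t_c) = (0.310/1.82) × 37.4 × e^(−0.310×0.8636) = 0.1703 × 37.4 × 0.7651 = 4.874 mg/L.
Minimum DO = C_s − D_c = 8.38 − 4.874 = 3.506 mg/L.
x_c = v t_c = 0.520 m/s × 0.8636 d × 86400 s/d = 38800 m ≈ 38.8 km.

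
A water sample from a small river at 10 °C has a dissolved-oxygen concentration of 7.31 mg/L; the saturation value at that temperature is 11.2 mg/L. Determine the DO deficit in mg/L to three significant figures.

D ≈ 3.89 mg/L

D = C_s − C = 11.2 − 7.31 = 3.89 mg/L.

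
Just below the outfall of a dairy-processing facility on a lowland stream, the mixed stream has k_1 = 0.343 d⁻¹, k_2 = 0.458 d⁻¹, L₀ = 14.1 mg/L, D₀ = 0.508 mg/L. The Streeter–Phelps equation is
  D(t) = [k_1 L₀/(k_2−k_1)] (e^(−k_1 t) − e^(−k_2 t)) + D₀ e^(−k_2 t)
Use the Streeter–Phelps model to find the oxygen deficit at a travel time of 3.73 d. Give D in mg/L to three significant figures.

k_1 L₀/(k_2−k_1) = 0.343×14.1/(0.458−0.343) = 4.836/0.1150 = 42.05 mg/L.
e^(−k_1 t) = e^(−0.343×3.730) = 0.2782; e^(−k_2 t) = e^(−0.458×3.730) = 0.1812.
D = 42.05 × (0.2782 − 0.1812) + 0.508 × 0.1812 = 4.081 + 0.09203 = 4.173 mg/L.

D ≈ 4.17 mg/L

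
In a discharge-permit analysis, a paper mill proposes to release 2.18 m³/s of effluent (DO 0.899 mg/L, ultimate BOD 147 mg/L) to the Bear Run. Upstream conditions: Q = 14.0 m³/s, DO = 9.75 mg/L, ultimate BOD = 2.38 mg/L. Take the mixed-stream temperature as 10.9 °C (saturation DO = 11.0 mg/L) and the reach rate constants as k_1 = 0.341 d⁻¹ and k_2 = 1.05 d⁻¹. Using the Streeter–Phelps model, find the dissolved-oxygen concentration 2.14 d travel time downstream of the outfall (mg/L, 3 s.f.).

DO ≈ 6.78 mg/L

Mixed DO = (14.0×9.75 + 2.18×0.899)/(14.0+2.18) = 138.5/16.18 = 8.557 mg/L.
Mixed L₀ = (14.0×2.38 + 2.18×147)/(16.18) = 353.8/16.18 = 21.87 mg/L.
Initial deficit D₀ = C_s − DO₀ = 11.0 − 8.557 = 2.443 mg/L.
D(2.14) = [0.341×21.87/(1.05−0.341)](e^(−0.341×2.14) − e^(−1.05×2.14)) + 2.443 e^(−1.05×2.14)
= 10.52 × (0.4820 − 0.1057) + 2.443 × 0.1057 = 4.216 mg/L.
DO = 11.0 − 4.216 = 6.784 mg/L.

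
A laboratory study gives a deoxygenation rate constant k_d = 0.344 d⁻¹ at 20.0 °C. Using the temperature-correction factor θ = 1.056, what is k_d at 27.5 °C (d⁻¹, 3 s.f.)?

k_d ≈ 0.518 d⁻¹

k_d(T₂) = k_d(T₁) · θ^(T₂−T₁) = 0.344 × 1.056^(27.5−20.0)
= 0.344 × 1.056^7.50 = 0.344 × 1.505 = 0.5177 d⁻¹.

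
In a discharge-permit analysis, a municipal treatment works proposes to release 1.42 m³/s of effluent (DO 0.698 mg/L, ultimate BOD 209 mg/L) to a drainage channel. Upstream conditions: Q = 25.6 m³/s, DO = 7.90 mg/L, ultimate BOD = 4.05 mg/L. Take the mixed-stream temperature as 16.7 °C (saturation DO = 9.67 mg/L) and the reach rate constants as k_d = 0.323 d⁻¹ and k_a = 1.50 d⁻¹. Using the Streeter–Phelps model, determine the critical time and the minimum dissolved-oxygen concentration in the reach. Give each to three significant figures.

t_c ≈ 0.666 d; minimum DO ≈ 7.10 mg/L

Mixed DO = (25.6×7.90 + 1.42×0.698)/(25.6+1.42) = 203.2/27.02 = 7.522 mg/L.
Mixed L₀ = (25.6×4.05 + 1.42×209)/(27.02) = 400.5/27.02 = 14.82 mg/L.
Initial deficit D₀ = C_s − DO₀ = 9.67 − 7.522 = 2.148 mg/L.
t_c = (1/1.177) ln[(1.50/0.323)(1 − 2.148×1.177/(0.323×14.82))] = 0.8496 × ln(2.191) = 0.6663 d.
D_c = (0.323/1.50) × 14.82 × e^(−0.323×0.6663) = 0.2153 × 14.82 × 0.8064 = 2.573 mg/L.
Minimum DO = 9.67 − 2.573 = 7.097 mg/L.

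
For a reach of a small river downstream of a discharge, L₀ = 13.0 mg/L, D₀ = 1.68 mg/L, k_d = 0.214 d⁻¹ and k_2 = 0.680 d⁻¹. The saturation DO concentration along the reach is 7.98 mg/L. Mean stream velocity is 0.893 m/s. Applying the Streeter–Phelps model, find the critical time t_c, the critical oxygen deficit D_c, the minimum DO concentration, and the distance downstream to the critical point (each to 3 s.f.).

t_c ≈ 1.77 d; D_c ≈ 2.80 mg/L; min DO ≈ 5.18 mg/L; x_c ≈ 137 km

With k_2/k_d = 3.178 and 1 − D₀(k_2−k_d)/(k_d L₀) = 0.7186,
t_c = ln(3.178 × 0.7186) / (0.680 − 0.214) = ln(2.283) / 0.4660 = 0.8257/0.4660 = 1.772 d.
D_c = (k_d/k_2) L₀ e^(−k_d t_c) = (0.214/0.680) × 13.0 × e^(−0.214×1.772) = 0.3147 × 13.0 × 0.6844 = 2.800 mg/L.
Minimum DO = C_s − D_c = 7.98 − 2.800 = 5.180 mg/L.
x_c = v t_c = 0.893 m/s × 1.772 d × 86400 s/d = 136700 m ≈ 137 km.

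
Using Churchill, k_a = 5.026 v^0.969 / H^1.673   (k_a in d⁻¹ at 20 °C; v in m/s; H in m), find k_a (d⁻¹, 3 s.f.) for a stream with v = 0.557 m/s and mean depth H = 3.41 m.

k_a = 5.026 × 0.557^0.969 / 3.41^1.673 = 5.026 × 0.5672 / 7.786 = 0.3661 d⁻¹.

k_a ≈ 0.366 d⁻¹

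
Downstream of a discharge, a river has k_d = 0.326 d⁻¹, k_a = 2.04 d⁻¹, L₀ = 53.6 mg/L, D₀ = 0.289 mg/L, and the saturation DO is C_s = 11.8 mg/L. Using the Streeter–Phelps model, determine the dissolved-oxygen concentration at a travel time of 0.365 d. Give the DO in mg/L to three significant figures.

k_d L₀/(k_a−k_d) = 0.326×53.6/(2.04−0.326) = 17.47/1.714 = 10.19 mg/L.
e^(−k_d t) = e^(−0.326×0.3650) = 0.8878; e^(−k_a t) = e^(−2.04×0.3650) = 0.4749.
D = 10.19 × (0.8878 − 0.4749) + 0.289 × 0.4749 = 4.209 + 0.1373 = 4.347 mg/L.
DO = C_s − D = 11.8 − 4.347 = 7.453 mg/L.

DO ≈ 7.45 mg/L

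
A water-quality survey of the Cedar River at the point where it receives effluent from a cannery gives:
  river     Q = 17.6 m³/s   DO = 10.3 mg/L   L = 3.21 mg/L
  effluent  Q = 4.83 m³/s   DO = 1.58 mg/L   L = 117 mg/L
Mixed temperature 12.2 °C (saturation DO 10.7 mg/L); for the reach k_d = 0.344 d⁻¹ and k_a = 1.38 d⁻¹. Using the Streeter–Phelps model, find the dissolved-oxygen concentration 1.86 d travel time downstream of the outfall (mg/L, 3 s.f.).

Mixed DO = (17.6×10.3 + 4.83×1.58)/(17.6+4.83) = 188.9/22.43 = 8.422 mg/L.
Mixed L₀ = (17.6×3.21 + 4.83×117)/(22.43) = 621.6/22.43 = 27.71 mg/L.
Initial deficit D₀ = C_s − DO₀ = 10.7 − 8.422 = 2.278 mg/L.
D(1.86) = [0.344×27.71/(1.38−0.344)](e^(−0.344×1.86) − e^(−1.38×1.86)) + 2.278 e^(−1.38×1.86)
= 9.202 × (0.5274 − 0.07678) + 2.278 × 0.07678 = 4.321 mg/L.
DO = 10.7 − 4.321 = 6.379 mg/L.

DO ≈ 6.38 mg/L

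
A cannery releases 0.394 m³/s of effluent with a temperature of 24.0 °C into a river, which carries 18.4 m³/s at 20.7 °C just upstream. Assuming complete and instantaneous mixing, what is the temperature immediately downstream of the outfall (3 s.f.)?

20.8 °C

Flow-weighted mixing: C = (Q_r C_r + Q_w C_w)/(Q_r + Q_w)
= (18.4×20.7 + 0.394×24.0)/(18.4 + 0.394) = 390.3/18.79 = 20.77 °C.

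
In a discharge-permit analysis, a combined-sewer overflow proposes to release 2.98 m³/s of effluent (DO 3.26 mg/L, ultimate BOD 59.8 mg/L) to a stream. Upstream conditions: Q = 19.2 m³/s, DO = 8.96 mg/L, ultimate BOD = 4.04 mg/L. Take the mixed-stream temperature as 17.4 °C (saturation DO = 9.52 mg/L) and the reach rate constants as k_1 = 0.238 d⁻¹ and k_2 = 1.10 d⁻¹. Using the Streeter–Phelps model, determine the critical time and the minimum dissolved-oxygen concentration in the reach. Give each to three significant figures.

t_c ≈ 1.15 d; minimum DO ≈ 7.62 mg/L

Mixed DO = (19.2×8.96 + 2.98×3.26)/(19.2+2.98) = 181.7/22.18 = 8.194 mg/L.
Mixed L₀ = (19.2×4.04 + 2.98×59.8)/(22.18) = 255.8/22.18 = 11.53 mg/L.
Initial deficit D₀ = C_s − DO₀ = 9.52 − 8.194 = 1.326 mg/L.
t_c = (1/0.8620) ln[(1.10/0.238)(1 − 1.326×0.8620/(0.238×11.53))] = 1.160 × ln(2.697) = 1.151 d.
D_c = (0.238/1.10) × 11.53 × e^(−0.238×1.151) = 0.2164 × 11.53 × 0.7604 = 1.897 mg/L.
Minimum DO = 9.52 − 1.897 = 7.623 mg/L.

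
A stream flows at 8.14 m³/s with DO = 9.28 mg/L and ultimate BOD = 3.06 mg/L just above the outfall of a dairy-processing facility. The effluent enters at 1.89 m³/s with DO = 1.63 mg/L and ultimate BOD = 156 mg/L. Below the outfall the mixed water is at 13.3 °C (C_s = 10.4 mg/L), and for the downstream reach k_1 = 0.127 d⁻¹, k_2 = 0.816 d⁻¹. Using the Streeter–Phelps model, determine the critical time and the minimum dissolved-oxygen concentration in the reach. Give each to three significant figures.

Mixed DO = (8.14×9.28 + 1.89×1.63)/(8.14+1.89) = 78.62/10.03 = 7.838 mg/L.
Mixed L₀ = (8.14×3.06 + 1.89×156)/(10.03) = 319.7/10.03 = 31.88 mg/L.
Initial deficit D₀ = C_s − DO₀ = 10.4 − 7.838 = 2.562 mg/L.
t_c = (1/0.6890) ln[(0.816/0.127)(1 − 2.562×0.6890/(0.127×31.88))] = 1.451 × ln(3.624) = 1.869 d.
D_c = (0.127/0.816) × 31.88 × e^(−0.127×1.869) = 0.1556 × 31.88 × 0.7887 = 3.913 mg/L.
Minimum DO = 10.4 − 3.913 = 6.487 mg/L.

t_c ≈ 1.87 d; minimum DO ≈ 6.49 mg/L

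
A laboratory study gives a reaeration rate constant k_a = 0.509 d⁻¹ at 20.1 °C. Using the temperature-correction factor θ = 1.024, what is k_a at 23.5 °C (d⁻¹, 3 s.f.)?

k_a ≈ 0.552 d⁻¹

k_a(T₂) = k_a(T₁) · θ^(T₂−T₁) = 0.509 × 1.024^(23.5−20.1)
= 0.509 × 1.024^3.40 = 0.509 × 1.084 = 0.5517 d⁻¹.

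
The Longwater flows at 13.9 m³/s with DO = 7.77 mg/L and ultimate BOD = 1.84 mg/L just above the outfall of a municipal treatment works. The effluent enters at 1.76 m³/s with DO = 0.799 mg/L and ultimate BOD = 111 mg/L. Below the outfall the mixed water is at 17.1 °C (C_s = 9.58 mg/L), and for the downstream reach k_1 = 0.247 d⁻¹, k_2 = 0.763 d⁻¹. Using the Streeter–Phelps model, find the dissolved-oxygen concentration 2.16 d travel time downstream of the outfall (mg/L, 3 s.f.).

DO ≈ 6.42 mg/L

Mixed DO = (13.9×7.77 + 1.76×0.799)/(13.9+1.76) = 109.4/15.66 = 6.987 mg/L.
Mixed L₀ = (13.9×1.84 + 1.76×111)/(15.66) = 220.9/15.66 = 14.11 mg/L.
Initial deficit D₀ = C_s − DO₀ = 9.58 − 6.987 = 2.593 mg/L.
D(2.16) = [0.247×14.11/(0.763−0.247)](e^(−0.247×2.16) − e^(−0.763×2.16)) + 2.593 e^(−0.763×2.16)
= 6.753 × (0.5865 − 0.1924) + 2.593 × 0.1924 = 3.161 mg/L.
DO = 9.58 − 3.161 = 6.419 mg/L.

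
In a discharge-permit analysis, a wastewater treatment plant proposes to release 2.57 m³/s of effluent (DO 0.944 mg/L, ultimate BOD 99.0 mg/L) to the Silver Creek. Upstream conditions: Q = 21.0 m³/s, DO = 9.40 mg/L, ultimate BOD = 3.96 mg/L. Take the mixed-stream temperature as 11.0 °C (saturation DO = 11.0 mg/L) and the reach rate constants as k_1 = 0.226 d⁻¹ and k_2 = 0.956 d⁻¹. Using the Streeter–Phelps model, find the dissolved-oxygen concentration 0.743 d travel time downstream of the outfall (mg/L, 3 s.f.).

DO ≈ 8.19 mg/L

Mixed DO = (21.0×9.40 + 2.57×0.944)/(21.0+2.57) = 199.8/23.57 = 8.478 mg/L.
Mixed L₀ = (21.0×3.96 + 2.57×99.0)/(23.57) = 337.6/23.57 = 14.32 mg/L.
Initial deficit D₀ = C_s − DO₀ = 11.0 − 8.478 = 2.522 mg/L.
D(0.743) = [0.226×14.32/(0.956−0.226)](e^(−0.226×0.743) − e^(−0.956×0.743)) + 2.522 e^(−0.956×0.743)
= 4.434 × (0.8454 − 0.4915) + 2.522 × 0.4915 = 2.809 mg/L.
DO = 11.0 − 2.809 = 8.191 mg/L.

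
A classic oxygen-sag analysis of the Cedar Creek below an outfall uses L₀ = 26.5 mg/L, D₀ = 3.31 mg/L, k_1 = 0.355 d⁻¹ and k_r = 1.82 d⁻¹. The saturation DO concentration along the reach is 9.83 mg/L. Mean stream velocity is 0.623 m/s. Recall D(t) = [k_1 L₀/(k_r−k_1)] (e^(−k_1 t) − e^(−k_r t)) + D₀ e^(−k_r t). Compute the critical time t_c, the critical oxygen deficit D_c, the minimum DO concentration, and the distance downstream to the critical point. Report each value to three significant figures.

t_c ≈ 0.621 d; D_c ≈ 4.15 mg/L; min DO ≈ 5.68 mg/L; x_c ≈ 33.4 km

t_c = [1/(k_r−k_1)] ln[(k_r/k_1)(1 − D₀(k_r−k_1)/(k_1 L₀))]
= [1/(1.82−0.355)] ln[(1.82/0.355)(1 − 3.31×1.465/(0.355×26.5))]
= (1/1.465) ln[5.127 × 0.4845] = 0.6826 × ln(2.484) = 0.6826 × 0.9099 = 0.6211 d.
D_c = (k_1/k_r) L₀ e^(−k_1 t_c) = (0.355/1.82) × 26.5 × e^(−0.355×0.6211) = 0.1951 × 26.5 × 0.8021 = 4.146 mg/L.
Minimum DO = C_s − D_c = 9.83 − 4.146 = 5.684 mg/L.
x_c = v t_c = 0.623 m/s × 0.6211 d × 86400 s/d = 33430 m ≈ 33.4 km.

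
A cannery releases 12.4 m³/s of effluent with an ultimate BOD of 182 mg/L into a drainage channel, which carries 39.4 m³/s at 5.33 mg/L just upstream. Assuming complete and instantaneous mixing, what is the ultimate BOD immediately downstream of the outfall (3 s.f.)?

47.6 mg/L

Flow-weighted mixing: C = (Q_r C_r + Q_w C_w)/(Q_r + Q_w)
= (39.4×5.33 + 12.4×182)/(39.4 + 12.4) = 2467/51.80 = 47.62 mg/L.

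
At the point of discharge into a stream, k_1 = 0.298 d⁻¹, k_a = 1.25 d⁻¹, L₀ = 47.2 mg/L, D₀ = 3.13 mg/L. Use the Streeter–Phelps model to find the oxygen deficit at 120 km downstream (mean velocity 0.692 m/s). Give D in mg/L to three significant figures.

D ≈ 7.18 mg/L

Travel time t = x/v = 120 km / (0.692 m/s) = 120000 m / 0.692 m/s = 173400 s = 2.007 d.
k_1 L₀/(k_a−k_1) = 0.298×47.2/(1.25−0.298) = 14.07/0.9520 = 14.77 mg/L.
e^(−k_1 t) = e^(−0.298×2.007) = 0.5499; e^(−k_a t) = e^(−1.25×2.007) = 0.08136.
D = 14.77 × (0.5499 − 0.08136) + 3.13 × 0.08136 = 6.922 + 0.2547 = 7.176 mg/L.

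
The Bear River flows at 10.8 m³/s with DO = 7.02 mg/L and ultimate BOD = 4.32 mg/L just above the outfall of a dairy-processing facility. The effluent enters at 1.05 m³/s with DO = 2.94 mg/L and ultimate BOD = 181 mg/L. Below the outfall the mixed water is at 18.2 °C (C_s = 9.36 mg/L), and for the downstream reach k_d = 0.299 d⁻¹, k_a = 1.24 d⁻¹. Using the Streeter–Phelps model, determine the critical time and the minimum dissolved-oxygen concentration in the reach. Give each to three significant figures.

t_c ≈ 0.922 d; minimum DO ≈ 5.70 mg/L

Mixed DO = (10.8×7.02 + 1.05×2.94)/(10.8+1.05) = 78.90/11.85 = 6.658 mg/L.
Mixed L₀ = (10.8×4.32 + 1.05×181)/(11.85) = 236.7/11.85 = 19.98 mg/L.
Initial deficit D₀ = C_s − DO₀ = 9.36 − 6.658 = 2.702 mg/L.
t_c = (1/0.9410) ln[(1.24/0.299)(1 − 2.702×0.9410/(0.299×19.98))] = 1.063 × ln(2.382) = 0.9224 d.
D_c = (0.299/1.24) × 19.98 × e^(−0.299×0.9224) = 0.2411 × 19.98 × 0.7590 = 3.656 mg/L.
Minimum DO = 9.36 − 3.656 = 5.704 mg/L.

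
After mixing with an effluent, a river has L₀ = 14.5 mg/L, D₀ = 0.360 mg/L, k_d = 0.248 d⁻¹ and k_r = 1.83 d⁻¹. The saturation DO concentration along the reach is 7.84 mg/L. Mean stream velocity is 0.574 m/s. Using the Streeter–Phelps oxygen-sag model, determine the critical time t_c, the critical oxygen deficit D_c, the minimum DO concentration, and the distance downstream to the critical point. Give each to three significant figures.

With k_r/k_d = 7.379 and 1 − D₀(k_r−k_d)/(k_d L₀) = 0.8416,
t_c = ln(7.379 × 0.8416) / (1.83 − 0.248) = ln(6.210) / 1.582 = 1.826/1.582 = 1.154 d.
L(t_c) = L₀ e^(−k_d t_c) = 14.5 × 0.7510 = 10.89 mg/L, and at the critical point k_r D_c = k_d L, so D_c = (0.248/1.83) × 10.89 = 1.476 mg/L.
Minimum DO = C_s − D_c = 7.84 − 1.476 = 6.364 mg/L.
x_c = v t_c = 0.574 m/s × 1.154 d × 86400 s/d = 57250 m ≈ 57.2 km.

t_c ≈ 1.15 d; D_c ≈ 1.48 mg/L; min DO ≈ 6.36 mg/L; x_c ≈ 57.2 km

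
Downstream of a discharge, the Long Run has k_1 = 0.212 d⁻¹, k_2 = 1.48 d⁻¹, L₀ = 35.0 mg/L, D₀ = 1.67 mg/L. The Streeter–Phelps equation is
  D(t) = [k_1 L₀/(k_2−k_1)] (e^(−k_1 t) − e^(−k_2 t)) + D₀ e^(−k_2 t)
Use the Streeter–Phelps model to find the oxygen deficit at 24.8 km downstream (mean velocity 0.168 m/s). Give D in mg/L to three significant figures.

D ≈ 3.74 mg/L

Travel time t = x/v = 24.8 km / (0.168 m/s) = 24800 m / 0.168 m/s = 147600 s = 1.709 d.
k_1 L₀/(k_2−k_1) = 0.212×35.0/(1.48−0.212) = 7.420/1.268 = 5.852 mg/L.
e^(−k_1 t) = e^(−0.212×1.709) = 0.6961; e^(−k_2 t) = e^(−1.48×1.709) = 0.07977.
D = 5.852 × (0.6961 − 0.07977) + 1.67 × 0.07977 = 3.607 + 0.1332 = 3.740 mg/L.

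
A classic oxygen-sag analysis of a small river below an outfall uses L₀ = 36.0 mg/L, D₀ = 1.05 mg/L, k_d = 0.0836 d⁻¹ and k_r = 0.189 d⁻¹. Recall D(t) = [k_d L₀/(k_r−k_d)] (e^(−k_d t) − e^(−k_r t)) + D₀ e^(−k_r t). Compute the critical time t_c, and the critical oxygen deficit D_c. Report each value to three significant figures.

t_c ≈ 7.38 d; D_c ≈ 8.59 mg/L

t_c = [1/(k_r−k_d)] ln[(k_r/k_d)(1 − D₀(k_r−k_d)/(k_d L₀))]
= [1/(0.189−0.0836)] ln[(0.189/0.0836)(1 − 1.05×0.1054/(0.0836×36.0))]
= (1/0.1054) ln[2.261 × 0.9632] = 9.488 × ln(2.178) = 9.488 × 0.7782 = 7.384 d.
L(t_c) = L₀ e^(−k_d t_c) = 36.0 × 0.5394 = 19.42 mg/L, and at the critical point k_r D_c = k_d L, so D_c = (0.0836/0.189) × 19.42 = 8.590 mg/L.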